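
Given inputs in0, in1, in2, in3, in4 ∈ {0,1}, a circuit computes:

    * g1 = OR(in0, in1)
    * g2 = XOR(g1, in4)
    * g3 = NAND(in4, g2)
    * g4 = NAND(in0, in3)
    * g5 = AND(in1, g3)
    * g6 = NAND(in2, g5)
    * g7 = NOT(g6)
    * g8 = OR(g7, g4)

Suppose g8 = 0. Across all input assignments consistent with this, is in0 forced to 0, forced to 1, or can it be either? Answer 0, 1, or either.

1

g8 = OR(g7, g4) must be 0, so both g7 = 0 and g4 = 0.
Every assignment with g8 = 0 has in0 = 1; there are 6 such assignment(s).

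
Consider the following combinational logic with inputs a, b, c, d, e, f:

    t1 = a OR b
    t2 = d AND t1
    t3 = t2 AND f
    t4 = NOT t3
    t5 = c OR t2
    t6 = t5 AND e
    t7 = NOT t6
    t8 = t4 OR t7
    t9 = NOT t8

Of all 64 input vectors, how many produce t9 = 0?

t9 = NOT t8 must be 0, so t8 = 1.
Enumerating the 64 input combinations, 58 give t9 = 0 and 6 give t9 = 1.

58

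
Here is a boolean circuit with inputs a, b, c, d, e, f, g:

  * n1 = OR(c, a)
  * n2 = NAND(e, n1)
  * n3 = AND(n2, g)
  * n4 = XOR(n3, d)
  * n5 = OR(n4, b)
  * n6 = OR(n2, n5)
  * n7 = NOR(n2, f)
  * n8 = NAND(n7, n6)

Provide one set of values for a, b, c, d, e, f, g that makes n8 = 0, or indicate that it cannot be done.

n8 = NAND(n7, n6) must be 0, so both n7 = 1 and n6 = 1.
n7 = NOR(n2, f) must be 1, so both n2 = 0 and f = 0.
n6 = OR(n2, n5) must be 1, so at least one of n2, n5 is 1.
Check with a=1, b=1, c=1, d=1, e=1, f=0, g=1:
n1 = OR(c, a) = OR(1, 1) = 1
n2 = NAND(e, n1) = NAND(1, 1) = 0
n3 = AND(n2, g) = AND(0, 1) = 0
n4 = XOR(n3, d) = XOR(0, 1) = 1
n5 = OR(n4, b) = OR(1, 1) = 1
n6 = OR(n2, n5) = OR(0, 1) = 1
n7 = NOR(n2, f) = NOR(0, 0) = 1
n8 = NAND(n7, n6) = NAND(1, 1) = 0
So n8 = 0 as required.

a=1, b=1, c=1, d=1, e=1, f=0, g=1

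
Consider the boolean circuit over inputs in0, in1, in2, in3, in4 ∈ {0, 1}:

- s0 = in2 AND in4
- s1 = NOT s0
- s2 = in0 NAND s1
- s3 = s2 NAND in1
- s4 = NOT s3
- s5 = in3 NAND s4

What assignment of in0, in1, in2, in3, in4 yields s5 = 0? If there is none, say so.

in0=0, in1=1, in2=1, in3=1, in4=1

Check with in0=0, in1=1, in2=1, in3=1, in4=1:
s0 = in2 AND in4 = 1 AND 1 = 1
s1 = NOT s0 = NOT 1 = 0
s2 = in0 NAND s1 = 0 NAND 0 = 1
s3 = s2 NAND in1 = 1 NAND 1 = 0
s4 = NOT s3 = NOT 0 = 1
s5 = in3 NAND s4 = 1 NAND 1 = 0
So s5 = 0 as required.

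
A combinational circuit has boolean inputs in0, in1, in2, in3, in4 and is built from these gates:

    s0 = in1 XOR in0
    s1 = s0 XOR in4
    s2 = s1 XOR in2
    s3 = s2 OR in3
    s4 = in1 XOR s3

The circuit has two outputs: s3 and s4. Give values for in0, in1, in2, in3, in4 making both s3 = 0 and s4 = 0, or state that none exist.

Check with in0=1, in1=0, in2=0, in3=0, in4=1:
s0 = in1 XOR in0 = 0 XOR 1 = 1
s1 = s0 XOR in4 = 1 XOR 1 = 0
s2 = s1 XOR in2 = 0 XOR 0 = 0
s3 = s2 OR in3 = 0 OR 0 = 0
s4 = in1 XOR s3 = 0 XOR 0 = 0
So s3 = 0 and s4 = 0.

in0=1, in1=0, in2=0, in3=0, in4=1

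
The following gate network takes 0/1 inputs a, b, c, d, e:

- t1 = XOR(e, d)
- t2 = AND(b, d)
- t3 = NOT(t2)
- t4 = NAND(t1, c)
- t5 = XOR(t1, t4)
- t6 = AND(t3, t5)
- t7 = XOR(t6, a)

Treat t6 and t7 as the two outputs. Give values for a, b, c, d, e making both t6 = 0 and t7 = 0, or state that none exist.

Check with a=0 b=0 c=0 d=1 e=0:
t1 = XOR(e, d) = XOR(0, 1) = 1
t2 = AND(b, d) = AND(0, 1) = 0
t3 = NOT(t2) = NOT 0 = 1
t4 = NAND(t1, c) = NAND(1, 0) = 1
t5 = XOR(t1, t4) = XOR(1, 1) = 0
t6 = AND(t3, t5) = AND(1, 0) = 0
t7 = XOR(t6, a) = XOR(0, 0) = 0
So t6 = 0 and t7 = 0.

a=0 b=0 c=0 d=1 e=0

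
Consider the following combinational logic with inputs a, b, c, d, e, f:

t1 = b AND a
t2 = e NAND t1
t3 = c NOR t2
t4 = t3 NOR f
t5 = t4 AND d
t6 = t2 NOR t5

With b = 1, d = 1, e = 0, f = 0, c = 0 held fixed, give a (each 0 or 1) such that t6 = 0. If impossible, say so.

a=1

t6 = t2 NOR t5 must be 0, so at least one of t2, t5 is 1.
Check with b = 1, d = 1, e = 0, f = 0, c = 0 and a=1:
t1 = b AND a = 1 AND 1 = 1
t2 = e NAND t1 = 0 NAND 1 = 1
t3 = c NOR t2 = 0 NOR 1 = 0
t4 = t3 NOR f = 0 NOR 0 = 1
t5 = t4 AND d = 1 AND 1 = 1
t6 = t2 NOR t5 = 1 NOR 1 = 0
So t6 = 0.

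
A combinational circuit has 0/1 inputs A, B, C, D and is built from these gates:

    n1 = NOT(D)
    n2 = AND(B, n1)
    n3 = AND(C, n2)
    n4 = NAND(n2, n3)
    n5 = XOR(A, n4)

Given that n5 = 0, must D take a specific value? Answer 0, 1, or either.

Both values of D occur among assignments with n5 = 0:
  D=0: A=0, B=1, C=1, D=0
  D=1: A=1, B=0, C=0, D=1

either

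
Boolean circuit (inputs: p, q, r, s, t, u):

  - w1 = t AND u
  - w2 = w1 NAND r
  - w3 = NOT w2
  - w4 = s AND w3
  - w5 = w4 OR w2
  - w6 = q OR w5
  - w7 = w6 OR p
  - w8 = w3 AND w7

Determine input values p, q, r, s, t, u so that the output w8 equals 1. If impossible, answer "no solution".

w8 = w3 AND w7 must be 1, so both w3 = 1 and w7 = 1.
Check with p=0 q=1 r=1 s=0 t=1 u=1:
w1 = t AND u = 1 AND 1 = 1
w2 = w1 NAND r = 1 NAND 1 = 0
w3 = NOT w2 = NOT 0 = 1
w4 = s AND w3 = 0 AND 1 = 0
w5 = w4 OR w2 = 0 OR 0 = 0
w6 = q OR w5 = 1 OR 0 = 1
w7 = w6 OR p = 1 OR 0 = 1
w8 = w3 AND w7 = 1 AND 1 = 1
So w8 = 1 as required.

p=0 q=1 r=1 s=0 t=1 u=1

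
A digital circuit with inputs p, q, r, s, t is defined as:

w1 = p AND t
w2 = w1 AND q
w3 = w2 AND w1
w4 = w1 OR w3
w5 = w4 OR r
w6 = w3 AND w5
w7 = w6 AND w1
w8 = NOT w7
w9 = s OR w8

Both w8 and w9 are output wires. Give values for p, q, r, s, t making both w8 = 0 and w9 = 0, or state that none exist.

p=1, q=1, r=1, s=0, t=1

Check with p=1, q=1, r=1, s=0, t=1:
w1 = p AND t = 1 AND 1 = 1
w2 = w1 AND q = 1 AND 1 = 1
w3 = w2 AND w1 = 1 AND 1 = 1
w4 = w1 OR w3 = 1 OR 1 = 1
w5 = w4 OR r = 1 OR 1 = 1
w6 = w3 AND w5 = 1 AND 1 = 1
w7 = w6 AND w1 = 1 AND 1 = 1
w8 = NOT w7 = NOT 1 = 0
w9 = s OR w8 = 0 OR 0 = 0
So w8 = 0 and w9 = 0.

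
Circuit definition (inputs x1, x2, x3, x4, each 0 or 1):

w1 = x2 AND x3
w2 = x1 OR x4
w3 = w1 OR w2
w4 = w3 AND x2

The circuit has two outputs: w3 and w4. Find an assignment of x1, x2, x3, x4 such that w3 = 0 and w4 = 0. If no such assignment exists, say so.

x1=0, x2=1, x3=0, x4=0

Check with x1=0, x2=1, x3=0, x4=0:
w1 = x2 AND x3 = 1 AND 0 = 0
w2 = x1 OR x4 = 0 OR 0 = 0
w3 = w1 OR w2 = 0 OR 0 = 0
w4 = w3 AND x2 = 0 AND 1 = 0
So w3 = 0 and w4 = 0.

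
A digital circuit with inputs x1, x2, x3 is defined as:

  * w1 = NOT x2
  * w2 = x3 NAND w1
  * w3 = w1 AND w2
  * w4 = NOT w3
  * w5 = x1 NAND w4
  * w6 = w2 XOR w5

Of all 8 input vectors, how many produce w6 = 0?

w6 = w2 XOR w5 must be 0, so w2 and w5 are equal.
Enumerating the 8 input combinations, 5 give w6 = 0 and 3 give w6 = 1.

5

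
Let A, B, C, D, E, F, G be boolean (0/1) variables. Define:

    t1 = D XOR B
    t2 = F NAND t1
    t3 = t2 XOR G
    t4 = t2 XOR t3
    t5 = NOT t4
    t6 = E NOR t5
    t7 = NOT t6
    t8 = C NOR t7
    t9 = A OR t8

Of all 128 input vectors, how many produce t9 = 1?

t9 = A OR t8 must be 1, so at least one of A, t8 is 1.
Enumerating the 128 input combinations, 72 give t9 = 1 and 56 give t9 = 0.

72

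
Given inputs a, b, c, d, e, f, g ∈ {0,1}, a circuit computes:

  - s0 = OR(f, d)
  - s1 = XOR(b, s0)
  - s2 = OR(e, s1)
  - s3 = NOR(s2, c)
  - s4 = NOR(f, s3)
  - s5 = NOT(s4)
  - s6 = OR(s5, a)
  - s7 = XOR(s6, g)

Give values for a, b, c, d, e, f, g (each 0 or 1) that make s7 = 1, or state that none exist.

a=1, b=0, c=0, d=0, e=0, f=0, g=0

s7 = XOR(s6, g) must be 1, so s6 and g differ.
Check with a=1, b=0, c=0, d=0, e=0, f=0, g=0:
s0 = OR(f, d) = OR(0, 0) = 0
s1 = XOR(b, s0) = XOR(0, 0) = 0
s2 = OR(e, s1) = OR(0, 0) = 0
s3 = NOR(s2, c) = NOR(0, 0) = 1
s4 = NOR(f, s3) = NOR(0, 1) = 0
s5 = NOT(s4) = NOT 0 = 1
s6 = OR(s5, a) = OR(1, 1) = 1
s7 = XOR(s6, g) = XOR(1, 0) = 1
So s7 = 1 as required.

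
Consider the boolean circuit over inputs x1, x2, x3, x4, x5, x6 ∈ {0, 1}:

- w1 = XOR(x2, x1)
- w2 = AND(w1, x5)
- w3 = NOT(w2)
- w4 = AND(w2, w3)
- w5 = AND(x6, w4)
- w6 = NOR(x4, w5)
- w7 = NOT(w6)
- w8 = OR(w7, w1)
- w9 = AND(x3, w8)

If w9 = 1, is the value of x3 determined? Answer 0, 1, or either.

1

w9 = AND(x3, w8) must be 1, so both x3 = 1 and w8 = 1.
w8 = OR(w7, w1) must be 1, so at least one of w7, w1 is 1.
Every assignment with w9 = 1 has x3 = 1; there are 24 such assignment(s).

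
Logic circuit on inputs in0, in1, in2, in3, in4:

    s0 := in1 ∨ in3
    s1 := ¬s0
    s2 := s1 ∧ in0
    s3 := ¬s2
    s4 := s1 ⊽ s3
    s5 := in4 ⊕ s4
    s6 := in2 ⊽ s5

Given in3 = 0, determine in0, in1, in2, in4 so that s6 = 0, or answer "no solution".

in0=1, in1=1, in2=1, in4=1

Check with in3 = 0 and in0=1, in1=1, in2=1, in4=1:
s0 = in1 ∨ in3 = 1 ∨ 0 = 1
s1 = ¬s0 = ¬1 = 0
s2 = s1 ∧ in0 = 0 ∧ 1 = 0
s3 = ¬s2 = ¬0 = 1
s4 = s1 ⊽ s3 = 0 ⊽ 1 = 0
s5 = in4 ⊕ s4 = 1 ⊕ 0 = 1
s6 = in2 ⊽ s5 = 1 ⊽ 1 = 0
So s6 = 0.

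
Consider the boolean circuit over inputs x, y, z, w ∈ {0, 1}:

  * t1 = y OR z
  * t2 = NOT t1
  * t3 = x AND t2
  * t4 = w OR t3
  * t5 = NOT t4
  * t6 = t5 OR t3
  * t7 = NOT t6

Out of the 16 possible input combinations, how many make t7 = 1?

t7 = NOT t6 must be 1, so t6 = 0.
t6 = t5 OR t3 must be 0, so both t5 = 0 and t3 = 0.
t5 = NOT t4 must be 0, so t4 = 1.
Enumerating the 16 input combinations, 7 give t7 = 1 and 9 give t7 = 0.

7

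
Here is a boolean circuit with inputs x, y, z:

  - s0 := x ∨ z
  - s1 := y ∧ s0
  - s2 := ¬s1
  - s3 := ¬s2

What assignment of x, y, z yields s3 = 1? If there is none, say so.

Check with x=1, y=1, z=0:
s0 = x ∨ z = 1 ∨ 0 = 1
s1 = y ∧ s0 = 1 ∧ 1 = 1
s2 = ¬s1 = ¬1 = 0
s3 = ¬s2 = ¬0 = 1
So s3 = 1 as required.

x=1, y=1, z=0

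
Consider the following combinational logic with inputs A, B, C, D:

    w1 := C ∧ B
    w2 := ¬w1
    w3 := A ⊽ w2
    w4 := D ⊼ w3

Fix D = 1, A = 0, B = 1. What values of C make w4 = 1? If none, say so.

C=0

Check with D = 1, A = 0, B = 1 and C=0:
w1 = C ∧ B = 0 ∧ 1 = 0
w2 = ¬w1 = ¬0 = 1
w3 = A ⊽ w2 = 0 ⊽ 1 = 0
w4 = D ⊼ w3 = 1 ⊼ 0 = 1
So w4 = 1.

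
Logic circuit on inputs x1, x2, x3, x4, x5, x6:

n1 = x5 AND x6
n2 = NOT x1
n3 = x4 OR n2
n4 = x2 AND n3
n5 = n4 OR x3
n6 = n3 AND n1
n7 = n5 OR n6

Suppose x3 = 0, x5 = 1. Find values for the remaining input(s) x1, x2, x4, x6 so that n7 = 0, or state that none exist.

x1=0, x2=0, x4=0, x6=0

Check with x3 = 0, x5 = 1 and x1=0, x2=0, x4=0, x6=0:
n1 = x5 AND x6 = 1 AND 0 = 0
n2 = NOT x1 = NOT 0 = 1
n3 = x4 OR n2 = 0 OR 1 = 1
n4 = x2 AND n3 = 0 AND 1 = 0
n5 = n4 OR x3 = 0 OR 0 = 0
n6 = n3 AND n1 = 1 AND 0 = 0
n7 = n5 OR n6 = 0 OR 0 = 0
So n7 = 0.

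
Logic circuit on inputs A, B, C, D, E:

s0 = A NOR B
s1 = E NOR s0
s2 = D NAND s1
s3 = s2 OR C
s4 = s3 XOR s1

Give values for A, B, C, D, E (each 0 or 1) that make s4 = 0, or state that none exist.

Check with A=0 B=1 C=1 D=0 E=0:
s0 = A NOR B = 0 NOR 1 = 0
s1 = E NOR s0 = 0 NOR 0 = 1
s2 = D NAND s1 = 0 NAND 1 = 1
s3 = s2 OR C = 1 OR 1 = 1
s4 = s3 XOR s1 = 1 XOR 1 = 0
So s4 = 0 as required.

A=0 B=1 C=1 D=0 E=0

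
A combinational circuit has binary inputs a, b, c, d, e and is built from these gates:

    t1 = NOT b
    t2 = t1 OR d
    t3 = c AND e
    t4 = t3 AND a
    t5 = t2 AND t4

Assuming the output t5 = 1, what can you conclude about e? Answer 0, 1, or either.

1

t5 = t2 AND t4 must be 1, so both t2 = 1 and t4 = 1.
Every assignment with t5 = 1 has e = 1; there are 3 such assignment(s).
  a=1, b=0, c=1, d=0, e=1
  a=1, b=0, c=1, d=1, e=1
  a=1, b=1, c=1, d=1, e=1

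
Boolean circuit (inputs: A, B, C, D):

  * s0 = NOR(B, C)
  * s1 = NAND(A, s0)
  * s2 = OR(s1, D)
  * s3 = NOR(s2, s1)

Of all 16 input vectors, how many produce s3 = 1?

s3 = NOR(s2, s1) must be 1, so both s2 = 0 and s1 = 0.
Enumerating the 16 input combinations, 1 give s3 = 1 and 15 give s3 = 0.

1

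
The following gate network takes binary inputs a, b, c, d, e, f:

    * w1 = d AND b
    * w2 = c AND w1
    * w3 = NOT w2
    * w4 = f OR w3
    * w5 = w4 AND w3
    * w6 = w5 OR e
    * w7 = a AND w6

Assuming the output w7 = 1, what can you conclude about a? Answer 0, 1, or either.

w7 = a AND w6 must be 1, so both a = 1 and w6 = 1.
w6 = w5 OR e must be 1, so at least one of w5, e is 1.
Every assignment with w7 = 1 has a = 1; there are 30 such assignment(s).

1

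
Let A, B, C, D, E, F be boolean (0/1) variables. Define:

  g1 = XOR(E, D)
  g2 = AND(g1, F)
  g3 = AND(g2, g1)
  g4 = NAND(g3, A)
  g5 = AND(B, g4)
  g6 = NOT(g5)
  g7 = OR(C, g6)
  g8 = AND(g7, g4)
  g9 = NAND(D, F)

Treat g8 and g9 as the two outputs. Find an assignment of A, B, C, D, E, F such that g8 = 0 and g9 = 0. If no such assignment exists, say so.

A=1, B=1, C=1, D=1, E=0, F=1

Check with A=1, B=1, C=1, D=1, E=0, F=1:
g1 = XOR(E, D) = XOR(0, 1) = 1
g2 = AND(g1, F) = AND(1, 1) = 1
g3 = AND(g2, g1) = AND(1, 1) = 1
g4 = NAND(g3, A) = NAND(1, 1) = 0
g5 = AND(B, g4) = AND(1, 0) = 0
g6 = NOT(g5) = NOT 0 = 1
g7 = OR(C, g6) = OR(1, 1) = 1
g8 = AND(g7, g4) = AND(1, 0) = 0
g9 = NAND(D, F) = NAND(1, 1) = 0
So g8 = 0 and g9 = 0.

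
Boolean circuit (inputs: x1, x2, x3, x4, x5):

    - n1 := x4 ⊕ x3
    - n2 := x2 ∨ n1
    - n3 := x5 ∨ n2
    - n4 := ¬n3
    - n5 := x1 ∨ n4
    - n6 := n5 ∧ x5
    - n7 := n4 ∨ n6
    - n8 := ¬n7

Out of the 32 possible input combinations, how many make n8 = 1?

n8 = ¬n7 must be 1, so n7 = 0.
n7 = n4 ∨ n6 must be 0, so both n4 = 0 and n6 = 0.
n4 = ¬n3 must be 0, so n3 = 1.
Enumerating the 32 input combinations, 20 give n8 = 1 and 12 give n8 = 0.

20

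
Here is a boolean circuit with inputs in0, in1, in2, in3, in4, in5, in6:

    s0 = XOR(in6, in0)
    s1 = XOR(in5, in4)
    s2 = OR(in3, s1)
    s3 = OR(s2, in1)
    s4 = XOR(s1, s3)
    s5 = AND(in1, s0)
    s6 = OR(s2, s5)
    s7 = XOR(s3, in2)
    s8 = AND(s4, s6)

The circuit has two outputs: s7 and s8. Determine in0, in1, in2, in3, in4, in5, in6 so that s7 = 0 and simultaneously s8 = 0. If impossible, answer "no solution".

in0=1 in1=1 in2=1 in3=1 in4=1 in5=0 in6=1

Check with in0=1 in1=1 in2=1 in3=1 in4=1 in5=0 in6=1:
s0 = XOR(in6, in0) = XOR(1, 1) = 0
s1 = XOR(in5, in4) = XOR(0, 1) = 1
s2 = OR(in3, s1) = OR(1, 1) = 1
s3 = OR(s2, in1) = OR(1, 1) = 1
s4 = XOR(s1, s3) = XOR(1, 1) = 0
s5 = AND(in1, s0) = AND(1, 0) = 0
s6 = OR(s2, s5) = OR(1, 0) = 1
s7 = XOR(s3, in2) = XOR(1, 1) = 0
s8 = AND(s4, s6) = AND(0, 1) = 0
So s7 = 0 and s8 = 0.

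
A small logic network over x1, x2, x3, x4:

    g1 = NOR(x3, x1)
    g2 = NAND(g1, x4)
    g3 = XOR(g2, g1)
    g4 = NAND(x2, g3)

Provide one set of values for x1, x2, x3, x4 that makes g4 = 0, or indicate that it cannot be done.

x1=1 x2=1 x3=1 x4=0

g4 = NAND(x2, g3) must be 0, so both x2 = 1 and g3 = 1.
g3 = XOR(g2, g1) must be 1, so g2 and g1 differ.
Check with x1=1 x2=1 x3=1 x4=0:
g1 = NOR(x3, x1) = NOR(1, 1) = 0
g2 = NAND(g1, x4) = NAND(0, 0) = 1
g3 = XOR(g2, g1) = XOR(1, 0) = 1
g4 = NAND(x2, g3) = NAND(1, 1) = 0
So g4 = 0 as required.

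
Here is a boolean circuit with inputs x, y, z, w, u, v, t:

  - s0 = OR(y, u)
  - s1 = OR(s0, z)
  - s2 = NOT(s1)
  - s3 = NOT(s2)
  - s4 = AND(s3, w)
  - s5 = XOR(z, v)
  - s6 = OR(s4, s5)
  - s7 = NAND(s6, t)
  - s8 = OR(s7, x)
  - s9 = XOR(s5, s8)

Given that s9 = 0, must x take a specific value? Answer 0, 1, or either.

Both values of x occur among assignments with s9 = 0:
  x=0: x=0, y=0, z=0, w=0, u=0, v=1, t=0
  x=1: x=1, y=0, z=0, w=0, u=0, v=1, t=0

either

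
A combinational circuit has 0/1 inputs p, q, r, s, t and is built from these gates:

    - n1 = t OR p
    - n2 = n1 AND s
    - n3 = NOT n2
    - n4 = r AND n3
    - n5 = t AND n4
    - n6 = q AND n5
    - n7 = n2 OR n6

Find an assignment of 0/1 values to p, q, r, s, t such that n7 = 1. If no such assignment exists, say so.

n7 = n2 OR n6 must be 1, so at least one of n2, n6 is 1.
Check with p=0, q=0, r=1, s=1, t=1:
n1 = t OR p = 1 OR 0 = 1
n2 = n1 AND s = 1 AND 1 = 1
n3 = NOT n2 = NOT 1 = 0
n4 = r AND n3 = 1 AND 0 = 0
n5 = t AND n4 = 1 AND 0 = 0
n6 = q AND n5 = 0 AND 0 = 0
n7 = n2 OR n6 = 1 OR 0 = 1
So n7 = 1 as required.

p=0, q=0, r=1, s=1, t=1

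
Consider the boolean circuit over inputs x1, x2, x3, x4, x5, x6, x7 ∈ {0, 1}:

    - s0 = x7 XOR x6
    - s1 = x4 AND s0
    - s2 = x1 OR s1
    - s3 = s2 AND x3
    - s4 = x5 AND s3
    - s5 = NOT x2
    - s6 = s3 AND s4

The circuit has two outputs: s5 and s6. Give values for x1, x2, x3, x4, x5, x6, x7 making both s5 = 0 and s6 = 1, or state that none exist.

Check with x1=0 x2=1 x3=1 x4=1 x5=1 x6=0 x7=1:
s0 = x7 XOR x6 = 1 XOR 0 = 1
s1 = x4 AND s0 = 1 AND 1 = 1
s2 = x1 OR s1 = 0 OR 1 = 1
s3 = s2 AND x3 = 1 AND 1 = 1
s4 = x5 AND s3 = 1 AND 1 = 1
s5 = NOT x2 = NOT 1 = 0
s6 = s3 AND s4 = 1 AND 1 = 1
So s5 = 0 and s6 = 1.

x1=0 x2=1 x3=1 x4=1 x5=1 x6=0 x7=1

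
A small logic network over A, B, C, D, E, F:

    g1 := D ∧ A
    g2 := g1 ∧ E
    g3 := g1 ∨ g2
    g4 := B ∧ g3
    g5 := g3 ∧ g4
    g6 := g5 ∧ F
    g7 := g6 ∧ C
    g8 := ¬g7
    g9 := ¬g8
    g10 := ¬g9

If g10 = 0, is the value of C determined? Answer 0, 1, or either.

g10 = ¬g9 must be 0, so g9 = 1.
g9 = ¬g8 must be 1, so g8 = 0.
Every assignment with g10 = 0 has C = 1; there are 2 such assignment(s).
  A=1, B=1, C=1, D=1, E=0, F=1
  A=1, B=1, C=1, D=1, E=1, F=1

1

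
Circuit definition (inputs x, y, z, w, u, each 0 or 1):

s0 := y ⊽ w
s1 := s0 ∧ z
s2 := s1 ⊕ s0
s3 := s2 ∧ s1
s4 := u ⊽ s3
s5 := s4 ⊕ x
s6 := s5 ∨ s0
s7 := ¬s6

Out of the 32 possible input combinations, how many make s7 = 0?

s7 = ¬s6 must be 0, so s6 = 1.
s6 = s5 ∨ s0 must be 1, so at least one of s5, s0 is 1.
Enumerating the 32 input combinations, 20 give s7 = 0 and 12 give s7 = 1.

20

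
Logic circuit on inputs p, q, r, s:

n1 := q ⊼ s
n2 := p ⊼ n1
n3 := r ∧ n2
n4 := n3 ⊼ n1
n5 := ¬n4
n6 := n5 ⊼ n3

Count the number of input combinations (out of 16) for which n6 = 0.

3

n6 = n5 ⊼ n3 must be 0, so both n5 = 1 and n3 = 1.
n5 = ¬n4 must be 1, so n4 = 0.
n3 = r ∧ n2 must be 1, so both r = 1 and n2 = 1.
Satisfying assignments:
  p=0, q=0, r=1, s=0
  p=0, q=0, r=1, s=1
  p=0, q=1, r=1, s=0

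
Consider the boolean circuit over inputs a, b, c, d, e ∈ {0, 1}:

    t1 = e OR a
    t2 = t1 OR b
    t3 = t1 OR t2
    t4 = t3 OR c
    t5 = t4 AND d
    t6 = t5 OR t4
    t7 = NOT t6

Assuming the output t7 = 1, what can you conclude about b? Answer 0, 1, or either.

0

t7 = NOT t6 must be 1, so t6 = 0.
Every assignment with t7 = 1 has b = 0; there are 2 such assignment(s).
  a=0, b=0, c=0, d=0, e=0
  a=0, b=0, c=0, d=1, e=0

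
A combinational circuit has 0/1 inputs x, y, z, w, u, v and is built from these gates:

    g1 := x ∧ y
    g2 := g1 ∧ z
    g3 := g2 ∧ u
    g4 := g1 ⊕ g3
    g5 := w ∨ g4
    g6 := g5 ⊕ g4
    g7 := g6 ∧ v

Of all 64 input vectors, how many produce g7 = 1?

13

g7 = g6 ∧ v must be 1, so both g6 = 1 and v = 1.
g6 = g5 ⊕ g4 must be 1, so g5 and g4 differ.
Enumerating the 64 input combinations, 13 give g7 = 1 and 51 give g7 = 0.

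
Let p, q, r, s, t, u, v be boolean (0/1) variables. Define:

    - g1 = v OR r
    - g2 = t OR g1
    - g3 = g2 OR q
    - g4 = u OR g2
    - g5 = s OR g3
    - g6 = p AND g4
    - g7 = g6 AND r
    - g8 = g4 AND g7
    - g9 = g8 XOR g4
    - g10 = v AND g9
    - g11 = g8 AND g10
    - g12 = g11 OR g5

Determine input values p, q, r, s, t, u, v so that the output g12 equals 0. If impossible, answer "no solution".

g12 = g11 OR g5 must be 0, so both g11 = 0 and g5 = 0.
g11 = g8 AND g10 must be 0, so at least one of g8, g10 is 0.
g5 = s OR g3 must be 0, so both s = 0 and g3 = 0.
Check with p=0, q=0, r=0, s=0, t=0, u=1, v=0:
g1 = v OR r = 0 OR 0 = 0
g2 = t OR g1 = 0 OR 0 = 0
g3 = g2 OR q = 0 OR 0 = 0
g4 = u OR g2 = 1 OR 0 = 1
g5 = s OR g3 = 0 OR 0 = 0
g6 = p AND g4 = 0 AND 1 = 0
g7 = g6 AND r = 0 AND 0 = 0
g8 = g4 AND g7 = 1 AND 0 = 0
g9 = g8 XOR g4 = 0 XOR 1 = 1
g10 = v AND g9 = 0 AND 1 = 0
g11 = g8 AND g10 = 0 AND 0 = 0
g12 = g11 OR g5 = 0 OR 0 = 0
So g12 = 0 as required.

p=0, q=0, r=0, s=0, t=0, u=1, v=0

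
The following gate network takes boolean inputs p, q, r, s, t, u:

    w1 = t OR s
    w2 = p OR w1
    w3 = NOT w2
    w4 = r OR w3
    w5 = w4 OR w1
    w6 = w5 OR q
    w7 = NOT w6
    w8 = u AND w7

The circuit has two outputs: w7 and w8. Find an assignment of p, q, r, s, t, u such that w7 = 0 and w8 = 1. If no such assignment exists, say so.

Across all 64 input combinations, none give both w7 = 0 and w8 = 1.

no solution exists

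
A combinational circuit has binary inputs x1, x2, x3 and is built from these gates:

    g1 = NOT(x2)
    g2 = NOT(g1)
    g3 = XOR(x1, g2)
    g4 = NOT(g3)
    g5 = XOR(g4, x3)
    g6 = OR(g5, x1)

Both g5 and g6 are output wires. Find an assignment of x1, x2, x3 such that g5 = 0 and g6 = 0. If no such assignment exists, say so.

Check with x1=0, x2=0, x3=1:
g1 = NOT(x2) = NOT 0 = 1
g2 = NOT(g1) = NOT 1 = 0
g3 = XOR(x1, g2) = XOR(0, 0) = 0
g4 = NOT(g3) = NOT 0 = 1
g5 = XOR(g4, x3) = XOR(1, 1) = 0
g6 = OR(g5, x1) = OR(0, 0) = 0
So g5 = 0 and g6 = 0.

x1=0, x2=0, x3=1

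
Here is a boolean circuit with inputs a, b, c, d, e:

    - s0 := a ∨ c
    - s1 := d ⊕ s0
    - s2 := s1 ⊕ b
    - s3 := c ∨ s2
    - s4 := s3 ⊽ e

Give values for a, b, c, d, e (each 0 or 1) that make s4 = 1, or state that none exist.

a=1, b=0, c=0, d=1, e=0

s4 = s3 ⊽ e must be 1, so both s3 = 0 and e = 0.
Check with a=1, b=0, c=0, d=1, e=0:
s0 = a ∨ c = 1 ∨ 0 = 1
s1 = d ⊕ s0 = 1 ⊕ 1 = 0
s2 = s1 ⊕ b = 0 ⊕ 0 = 0
s3 = c ∨ s2 = 0 ∨ 0 = 0
s4 = s3 ⊽ e = 0 ⊽ 0 = 1
So s4 = 1 as required.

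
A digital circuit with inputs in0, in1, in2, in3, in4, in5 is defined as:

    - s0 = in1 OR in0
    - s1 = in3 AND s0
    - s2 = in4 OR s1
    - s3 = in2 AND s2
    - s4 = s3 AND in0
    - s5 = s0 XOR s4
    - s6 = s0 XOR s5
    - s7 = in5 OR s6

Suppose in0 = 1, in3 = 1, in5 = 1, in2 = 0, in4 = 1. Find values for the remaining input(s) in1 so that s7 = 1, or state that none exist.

in1=1

s7 = in5 OR s6 must be 1, so at least one of in5, s6 is 1.
Check with in0 = 1, in3 = 1, in5 = 1, in2 = 0, in4 = 1 and in1=1:
s0 = in1 OR in0 = 1 OR 1 = 1
s1 = in3 AND s0 = 1 AND 1 = 1
s2 = in4 OR s1 = 1 OR 1 = 1
s3 = in2 AND s2 = 0 AND 1 = 0
s4 = s3 AND in0 = 0 AND 1 = 0
s5 = s0 XOR s4 = 1 XOR 0 = 1
s6 = s0 XOR s5 = 1 XOR 1 = 0
s7 = in5 OR s6 = 1 OR 0 = 1
So s7 = 1.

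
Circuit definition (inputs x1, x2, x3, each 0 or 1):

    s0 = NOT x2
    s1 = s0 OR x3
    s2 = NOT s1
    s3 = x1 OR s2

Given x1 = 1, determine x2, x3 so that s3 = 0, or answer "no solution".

no solution exists

With x1 = 1 fixed, none of the 4 settings of x2, x3 give s3 = 0.
For example, with x2=1, x3=0:
s0 = NOT x2 = NOT 1 = 0
s1 = s0 OR x3 = 0 OR 0 = 0
s2 = NOT s1 = NOT 0 = 1
s3 = x1 OR s2 = 1 OR 1 = 1
giving s3 = 1 ≠ 0.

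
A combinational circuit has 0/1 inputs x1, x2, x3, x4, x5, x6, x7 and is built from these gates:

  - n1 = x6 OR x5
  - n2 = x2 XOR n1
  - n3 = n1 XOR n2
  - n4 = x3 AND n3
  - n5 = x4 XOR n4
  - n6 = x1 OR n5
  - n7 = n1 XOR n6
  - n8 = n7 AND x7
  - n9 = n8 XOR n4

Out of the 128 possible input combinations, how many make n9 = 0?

n9 = n8 XOR n4 must be 0, so n8 and n4 are equal.
Enumerating the 128 input combinations, 84 give n9 = 0 and 44 give n9 = 1.

84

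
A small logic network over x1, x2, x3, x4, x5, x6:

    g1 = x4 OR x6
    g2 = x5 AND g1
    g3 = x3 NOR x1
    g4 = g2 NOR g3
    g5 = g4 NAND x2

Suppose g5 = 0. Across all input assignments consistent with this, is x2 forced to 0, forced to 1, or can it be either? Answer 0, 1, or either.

1

g5 = g4 NAND x2 must be 0, so both g4 = 1 and x2 = 1.
Every assignment with g5 = 0 has x2 = 1; there are 15 such assignment(s).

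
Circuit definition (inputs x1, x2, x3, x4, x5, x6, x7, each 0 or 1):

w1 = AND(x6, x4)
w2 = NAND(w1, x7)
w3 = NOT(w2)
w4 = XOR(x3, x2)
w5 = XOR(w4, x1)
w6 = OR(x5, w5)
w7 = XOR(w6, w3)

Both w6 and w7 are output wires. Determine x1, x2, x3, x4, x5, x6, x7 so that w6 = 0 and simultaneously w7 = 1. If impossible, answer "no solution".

x1=1 x2=1 x3=0 x4=1 x5=0 x6=1 x7=1

Check with x1=1 x2=1 x3=0 x4=1 x5=0 x6=1 x7=1:
w1 = AND(x6, x4) = AND(1, 1) = 1
w2 = NAND(w1, x7) = NAND(1, 1) = 0
w3 = NOT(w2) = NOT 0 = 1
w4 = XOR(x3, x2) = XOR(0, 1) = 1
w5 = XOR(w4, x1) = XOR(1, 1) = 0
w6 = OR(x5, w5) = OR(0, 0) = 0
w7 = XOR(w6, w3) = XOR(0, 1) = 1
So w6 = 0 and w7 = 1.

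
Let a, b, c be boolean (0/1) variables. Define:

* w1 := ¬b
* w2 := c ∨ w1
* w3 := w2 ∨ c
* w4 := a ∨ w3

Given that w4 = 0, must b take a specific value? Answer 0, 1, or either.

w4 = a ∨ w3 must be 0, so both a = 0 and w3 = 0.
Every assignment with w4 = 0 has b = 1; there are 1 such assignment(s).
  a=0, b=1, c=0

1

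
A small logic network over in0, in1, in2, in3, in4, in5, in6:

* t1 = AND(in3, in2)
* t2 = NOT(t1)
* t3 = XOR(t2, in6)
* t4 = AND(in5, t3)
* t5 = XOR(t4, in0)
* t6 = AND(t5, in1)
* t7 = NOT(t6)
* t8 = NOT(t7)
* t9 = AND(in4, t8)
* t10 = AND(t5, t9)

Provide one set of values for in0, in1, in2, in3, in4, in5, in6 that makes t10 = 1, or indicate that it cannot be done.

Check with in0=1, in1=1, in2=1, in3=1, in4=1, in5=0, in6=0:
t1 = AND(in3, in2) = AND(1, 1) = 1
t2 = NOT(t1) = NOT 1 = 0
t3 = XOR(t2, in6) = XOR(0, 0) = 0
t4 = AND(in5, t3) = AND(0, 0) = 0
t5 = XOR(t4, in0) = XOR(0, 1) = 1
t6 = AND(t5, in1) = AND(1, 1) = 1
t7 = NOT(t6) = NOT 1 = 0
t8 = NOT(t7) = NOT 0 = 1
t9 = AND(in4, t8) = AND(1, 1) = 1
t10 = AND(t5, t9) = AND(1, 1) = 1
So t10 = 1 as required.

in0=1, in1=1, in2=1, in3=1, in4=1, in5=0, in6=0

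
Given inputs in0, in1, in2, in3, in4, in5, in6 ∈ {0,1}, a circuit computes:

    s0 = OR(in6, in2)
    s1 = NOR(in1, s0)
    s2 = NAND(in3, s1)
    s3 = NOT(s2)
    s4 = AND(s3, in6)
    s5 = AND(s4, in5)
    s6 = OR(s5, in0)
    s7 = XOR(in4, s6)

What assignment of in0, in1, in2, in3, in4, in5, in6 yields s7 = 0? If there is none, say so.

in0=1 in1=1 in2=0 in3=1 in4=1 in5=1 in6=1

Check with in0=1 in1=1 in2=0 in3=1 in4=1 in5=1 in6=1:
s0 = OR(in6, in2) = OR(1, 0) = 1
s1 = NOR(in1, s0) = NOR(1, 1) = 0
s2 = NAND(in3, s1) = NAND(1, 0) = 1
s3 = NOT(s2) = NOT 1 = 0
s4 = AND(s3, in6) = AND(0, 1) = 0
s5 = AND(s4, in5) = AND(0, 1) = 0
s6 = OR(s5, in0) = OR(0, 1) = 1
s7 = XOR(in4, s6) = XOR(1, 1) = 0
So s7 = 0 as required.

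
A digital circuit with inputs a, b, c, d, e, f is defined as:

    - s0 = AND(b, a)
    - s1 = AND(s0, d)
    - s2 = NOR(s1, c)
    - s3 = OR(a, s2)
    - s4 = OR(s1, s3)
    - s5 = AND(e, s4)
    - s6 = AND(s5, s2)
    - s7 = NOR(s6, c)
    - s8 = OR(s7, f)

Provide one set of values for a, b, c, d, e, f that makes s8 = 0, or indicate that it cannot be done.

a=1, b=1, c=1, d=1, e=0, f=0

Check with a=1, b=1, c=1, d=1, e=0, f=0:
s0 = AND(b, a) = AND(1, 1) = 1
s1 = AND(s0, d) = AND(1, 1) = 1
s2 = NOR(s1, c) = NOR(1, 1) = 0
s3 = OR(a, s2) = OR(1, 0) = 1
s4 = OR(s1, s3) = OR(1, 1) = 1
s5 = AND(e, s4) = AND(0, 1) = 0
s6 = AND(s5, s2) = AND(0, 0) = 0
s7 = NOR(s6, c) = NOR(0, 1) = 0
s8 = OR(s7, f) = OR(0, 0) = 0
So s8 = 0 as required.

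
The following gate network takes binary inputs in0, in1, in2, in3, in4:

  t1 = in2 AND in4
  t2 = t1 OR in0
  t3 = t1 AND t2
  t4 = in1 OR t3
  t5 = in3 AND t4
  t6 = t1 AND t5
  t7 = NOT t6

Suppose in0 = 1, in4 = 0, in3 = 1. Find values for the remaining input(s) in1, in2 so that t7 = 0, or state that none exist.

With in0 = 1, in4 = 0, in3 = 1 fixed, none of the 4 settings of in1, in2 give t7 = 0.
For example, with in1=1, in2=1:
t1 = in2 AND in4 = 1 AND 0 = 0
t2 = t1 OR in0 = 0 OR 1 = 1
t3 = t1 AND t2 = 0 AND 1 = 0
t4 = in1 OR t3 = 1 OR 0 = 1
t5 = in3 AND t4 = 1 AND 1 = 1
t6 = t1 AND t5 = 0 AND 1 = 0
t7 = NOT t6 = NOT 0 = 1
giving t7 = 1 ≠ 0.

no solution exists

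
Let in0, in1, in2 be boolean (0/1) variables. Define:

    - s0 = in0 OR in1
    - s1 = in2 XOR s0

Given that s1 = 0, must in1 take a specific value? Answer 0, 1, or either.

either

Both values of in1 occur among assignments with s1 = 0:
  in1=0: in0=0, in1=0, in2=0
  in1=1: in0=0, in1=1, in2=1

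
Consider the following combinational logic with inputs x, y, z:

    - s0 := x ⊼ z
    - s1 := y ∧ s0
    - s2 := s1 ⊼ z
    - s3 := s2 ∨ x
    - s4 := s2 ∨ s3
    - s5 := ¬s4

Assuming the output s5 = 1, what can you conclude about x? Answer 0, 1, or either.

0

s5 = ¬s4 must be 1, so s4 = 0.
s4 = s2 ∨ s3 must be 0, so both s2 = 0 and s3 = 0.
Every assignment with s5 = 1 has x = 0; there are 1 such assignment(s).
  x=0, y=1, z=1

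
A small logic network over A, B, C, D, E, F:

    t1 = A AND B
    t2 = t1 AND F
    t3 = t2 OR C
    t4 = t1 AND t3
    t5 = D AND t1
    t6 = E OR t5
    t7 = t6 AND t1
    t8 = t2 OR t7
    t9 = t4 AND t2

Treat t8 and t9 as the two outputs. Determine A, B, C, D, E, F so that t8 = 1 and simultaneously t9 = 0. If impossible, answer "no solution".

Check with A=1 B=1 C=1 D=0 E=1 F=0:
t1 = A AND B = 1 AND 1 = 1
t2 = t1 AND F = 1 AND 0 = 0
t3 = t2 OR C = 0 OR 1 = 1
t4 = t1 AND t3 = 1 AND 1 = 1
t5 = D AND t1 = 0 AND 1 = 0
t6 = E OR t5 = 1 OR 0 = 1
t7 = t6 AND t1 = 1 AND 1 = 1
t8 = t2 OR t7 = 0 OR 1 = 1
t9 = t4 AND t2 = 1 AND 0 = 0
So t8 = 1 and t9 = 0.

A=1 B=1 C=1 D=0 E=1 F=0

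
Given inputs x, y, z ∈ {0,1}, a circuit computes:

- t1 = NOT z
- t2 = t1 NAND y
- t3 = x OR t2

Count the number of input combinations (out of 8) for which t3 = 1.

7

t3 = x OR t2 must be 1, so at least one of x, t2 is 1.
Enumerating the 8 input combinations, 7 give t3 = 1 and 1 give t3 = 0.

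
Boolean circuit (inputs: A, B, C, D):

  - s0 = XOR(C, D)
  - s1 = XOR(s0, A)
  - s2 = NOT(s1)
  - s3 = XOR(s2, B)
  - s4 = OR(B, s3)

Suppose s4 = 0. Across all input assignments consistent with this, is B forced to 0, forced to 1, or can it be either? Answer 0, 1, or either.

0

s4 = OR(B, s3) must be 0, so both B = 0 and s3 = 0.
s3 = XOR(s2, B) must be 0, so s2 and B are equal.
Every assignment with s4 = 0 has B = 0; there are 4 such assignment(s).
  A=0, B=0, C=0, D=1
  A=0, B=0, C=1, D=0
  A=1, B=0, C=0, D=0
  A=1, B=0, C=1, D=1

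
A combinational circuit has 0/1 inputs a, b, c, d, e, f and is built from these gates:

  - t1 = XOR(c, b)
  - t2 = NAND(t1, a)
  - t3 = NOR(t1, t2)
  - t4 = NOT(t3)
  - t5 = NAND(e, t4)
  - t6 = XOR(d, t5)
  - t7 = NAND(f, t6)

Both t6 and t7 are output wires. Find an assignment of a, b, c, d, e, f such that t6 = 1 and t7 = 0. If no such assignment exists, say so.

a=0 b=1 c=1 d=1 e=1 f=1

Check with a=0 b=1 c=1 d=1 e=1 f=1:
t1 = XOR(c, b) = XOR(1, 1) = 0
t2 = NAND(t1, a) = NAND(0, 0) = 1
t3 = NOR(t1, t2) = NOR(0, 1) = 0
t4 = NOT(t3) = NOT 0 = 1
t5 = NAND(e, t4) = NAND(1, 1) = 0
t6 = XOR(d, t5) = XOR(1, 0) = 1
t7 = NAND(f, t6) = NAND(1, 1) = 0
So t6 = 1 and t7 = 0.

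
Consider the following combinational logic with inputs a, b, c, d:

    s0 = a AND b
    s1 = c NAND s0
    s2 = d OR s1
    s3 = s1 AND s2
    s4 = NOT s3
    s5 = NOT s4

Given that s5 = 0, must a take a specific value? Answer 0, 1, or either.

1

s5 = NOT s4 must be 0, so s4 = 1.
s4 = NOT s3 must be 1, so s3 = 0.
Every assignment with s5 = 0 has a = 1; there are 2 such assignment(s).
  a=1, b=1, c=1, d=0
  a=1, b=1, c=1, d=1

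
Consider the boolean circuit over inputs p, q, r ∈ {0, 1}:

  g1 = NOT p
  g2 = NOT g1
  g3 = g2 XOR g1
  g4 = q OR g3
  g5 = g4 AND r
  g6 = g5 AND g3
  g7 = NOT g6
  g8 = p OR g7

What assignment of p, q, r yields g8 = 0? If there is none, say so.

Check with p=0, q=0, r=1:
g1 = NOT p = NOT 0 = 1
g2 = NOT g1 = NOT 1 = 0
g3 = g2 XOR g1 = 0 XOR 1 = 1
g4 = q OR g3 = 0 OR 1 = 1
g5 = g4 AND r = 1 AND 1 = 1
g6 = g5 AND g3 = 1 AND 1 = 1
g7 = NOT g6 = NOT 1 = 0
g8 = p OR g7 = 0 OR 0 = 0
So g8 = 0 as required.

p=0, q=0, r=1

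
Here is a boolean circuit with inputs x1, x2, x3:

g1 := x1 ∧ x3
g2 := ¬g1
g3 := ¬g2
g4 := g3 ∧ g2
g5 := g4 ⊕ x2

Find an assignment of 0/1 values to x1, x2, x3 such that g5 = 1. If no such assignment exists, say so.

Check with x1=1, x2=1, x3=1:
g1 = x1 ∧ x3 = 1 ∧ 1 = 1
g2 = ¬g1 = ¬1 = 0
g3 = ¬g2 = ¬0 = 1
g4 = g3 ∧ g2 = 1 ∧ 0 = 0
g5 = g4 ⊕ x2 = 0 ⊕ 1 = 1
So g5 = 1 as required.

x1=1, x2=1, x3=1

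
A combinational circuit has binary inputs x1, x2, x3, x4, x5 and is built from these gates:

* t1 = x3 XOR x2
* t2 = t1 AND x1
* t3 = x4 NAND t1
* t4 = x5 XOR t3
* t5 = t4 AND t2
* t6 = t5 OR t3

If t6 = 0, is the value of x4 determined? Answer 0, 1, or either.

1

t6 = t5 OR t3 must be 0, so both t5 = 0 and t3 = 0.
t5 = t4 AND t2 must be 0, so at least one of t4, t2 is 0.
t3 = x4 NAND t1 must be 0, so both x4 = 1 and t1 = 1.
Every assignment with t6 = 0 has x4 = 1; there are 6 such assignment(s).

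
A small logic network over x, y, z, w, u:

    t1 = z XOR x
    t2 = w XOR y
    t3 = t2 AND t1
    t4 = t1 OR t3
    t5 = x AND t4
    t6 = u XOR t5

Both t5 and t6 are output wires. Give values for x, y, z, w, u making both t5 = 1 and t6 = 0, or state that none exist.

x=1, y=0, z=0, w=0, u=1

Check with x=1, y=0, z=0, w=0, u=1:
t1 = z XOR x = 0 XOR 1 = 1
t2 = w XOR y = 0 XOR 0 = 0
t3 = t2 AND t1 = 0 AND 1 = 0
t4 = t1 OR t3 = 1 OR 0 = 1
t5 = x AND t4 = 1 AND 1 = 1
t6 = u XOR t5 = 1 XOR 1 = 0
So t5 = 1 and t6 = 0.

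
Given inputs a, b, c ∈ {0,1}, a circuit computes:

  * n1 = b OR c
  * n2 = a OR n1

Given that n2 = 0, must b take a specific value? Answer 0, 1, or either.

0

n2 = a OR n1 must be 0, so both a = 0 and n1 = 0.
n1 = b OR c must be 0, so both b = 0 and c = 0.
Every assignment with n2 = 0 has b = 0; there are 1 such assignment(s).
  a=0, b=0, c=0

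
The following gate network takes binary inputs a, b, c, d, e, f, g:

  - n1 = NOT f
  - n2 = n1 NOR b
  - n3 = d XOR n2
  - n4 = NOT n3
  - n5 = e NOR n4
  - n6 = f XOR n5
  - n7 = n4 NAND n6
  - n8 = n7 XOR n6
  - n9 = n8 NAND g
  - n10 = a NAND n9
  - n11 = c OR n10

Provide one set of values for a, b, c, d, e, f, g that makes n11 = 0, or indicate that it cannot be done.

Check with a=1 b=1 c=0 d=0 e=0 f=1 g=0:
n1 = NOT f = NOT 1 = 0
n2 = n1 NOR b = 0 NOR 1 = 0
n3 = d XOR n2 = 0 XOR 0 = 0
n4 = NOT n3 = NOT 0 = 1
n5 = e NOR n4 = 0 NOR 1 = 0
n6 = f XOR n5 = 1 XOR 0 = 1
n7 = n4 NAND n6 = 1 NAND 1 = 0
n8 = n7 XOR n6 = 0 XOR 1 = 1
n9 = n8 NAND g = 1 NAND 0 = 1
n10 = a NAND n9 = 1 NAND 1 = 0
n11 = c OR n10 = 0 OR 0 = 0
So n11 = 0 as required.

a=1 b=1 c=0 d=0 e=0 f=1 g=0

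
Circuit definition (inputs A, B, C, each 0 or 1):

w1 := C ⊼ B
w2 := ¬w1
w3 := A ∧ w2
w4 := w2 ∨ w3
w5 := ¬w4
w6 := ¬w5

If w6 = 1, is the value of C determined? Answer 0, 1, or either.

1

w6 = ¬w5 must be 1, so w5 = 0.
Every assignment with w6 = 1 has C = 1; there are 2 such assignment(s).
  A=0, B=1, C=1
  A=1, B=1, C=1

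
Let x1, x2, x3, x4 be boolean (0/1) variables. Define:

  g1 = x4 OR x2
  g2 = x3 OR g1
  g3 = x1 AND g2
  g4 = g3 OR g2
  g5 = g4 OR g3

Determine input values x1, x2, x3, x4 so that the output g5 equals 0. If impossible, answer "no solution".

Check with x1=0, x2=0, x3=0, x4=0:
g1 = x4 OR x2 = 0 OR 0 = 0
g2 = x3 OR g1 = 0 OR 0 = 0
g3 = x1 AND g2 = 0 AND 0 = 0
g4 = g3 OR g2 = 0 OR 0 = 0
g5 = g4 OR g3 = 0 OR 0 = 0
So g5 = 0 as required.

x1=0, x2=0, x3=0, x4=0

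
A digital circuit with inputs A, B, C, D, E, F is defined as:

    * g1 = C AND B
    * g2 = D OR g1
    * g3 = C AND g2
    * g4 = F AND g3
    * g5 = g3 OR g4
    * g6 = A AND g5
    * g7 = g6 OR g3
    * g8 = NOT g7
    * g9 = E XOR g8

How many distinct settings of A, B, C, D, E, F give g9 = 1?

g9 = E XOR g8 must be 1, so E and g8 differ.
Enumerating the 64 input combinations, 32 give g9 = 1 and 32 give g9 = 0.

32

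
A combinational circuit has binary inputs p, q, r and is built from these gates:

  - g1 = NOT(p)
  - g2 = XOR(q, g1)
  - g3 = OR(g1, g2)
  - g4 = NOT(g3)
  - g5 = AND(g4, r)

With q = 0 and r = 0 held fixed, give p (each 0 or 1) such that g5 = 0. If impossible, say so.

g5 = AND(g4, r) must be 0, so at least one of g4, r is 0.
Check with q = 0 and r = 0 and p=1:
g1 = NOT(p) = NOT 1 = 0
g2 = XOR(q, g1) = XOR(0, 0) = 0
g3 = OR(g1, g2) = OR(0, 0) = 0
g4 = NOT(g3) = NOT 0 = 1
g5 = AND(g4, r) = AND(1, 0) = 0
So g5 = 0.

p=1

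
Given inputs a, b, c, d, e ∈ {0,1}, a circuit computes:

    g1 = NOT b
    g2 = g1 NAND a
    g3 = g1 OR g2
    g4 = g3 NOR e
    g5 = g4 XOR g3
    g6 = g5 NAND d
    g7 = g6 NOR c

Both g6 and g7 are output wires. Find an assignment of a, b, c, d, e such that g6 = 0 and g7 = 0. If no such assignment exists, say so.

a=1, b=1, c=1, d=1, e=0

Check with a=1, b=1, c=1, d=1, e=0:
g1 = NOT b = NOT 1 = 0
g2 = g1 NAND a = 0 NAND 1 = 1
g3 = g1 OR g2 = 0 OR 1 = 1
g4 = g3 NOR e = 1 NOR 0 = 0
g5 = g4 XOR g3 = 0 XOR 1 = 1
g6 = g5 NAND d = 1 NAND 1 = 0
g7 = g6 NOR c = 0 NOR 1 = 0
So g6 = 0 and g7 = 0.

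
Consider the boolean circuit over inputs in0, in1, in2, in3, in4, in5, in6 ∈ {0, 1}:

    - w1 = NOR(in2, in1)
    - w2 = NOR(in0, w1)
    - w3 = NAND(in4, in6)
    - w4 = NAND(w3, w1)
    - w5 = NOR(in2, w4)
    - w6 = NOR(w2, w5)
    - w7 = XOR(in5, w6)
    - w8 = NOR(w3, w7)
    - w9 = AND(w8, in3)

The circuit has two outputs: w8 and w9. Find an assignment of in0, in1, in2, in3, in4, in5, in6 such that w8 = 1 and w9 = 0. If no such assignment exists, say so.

Check with in0=0, in1=0, in2=1, in3=0, in4=1, in5=0, in6=1:
w1 = NOR(in2, in1) = NOR(1, 0) = 0
w2 = NOR(in0, w1) = NOR(0, 0) = 1
w3 = NAND(in4, in6) = NAND(1, 1) = 0
w4 = NAND(w3, w1) = NAND(0, 0) = 1
w5 = NOR(in2, w4) = NOR(1, 1) = 0
w6 = NOR(w2, w5) = NOR(1, 0) = 0
w7 = XOR(in5, w6) = XOR(0, 0) = 0
w8 = NOR(w3, w7) = NOR(0, 0) = 1
w9 = AND(w8, in3) = AND(1, 0) = 0
So w8 = 1 and w9 = 0.

in0=0, in1=0, in2=1, in3=0, in4=1, in5=0, in6=1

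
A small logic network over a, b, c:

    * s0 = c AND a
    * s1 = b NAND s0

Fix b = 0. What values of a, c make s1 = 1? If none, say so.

Check with b = 0 and a=1, c=0:
s0 = c AND a = 0 AND 1 = 0
s1 = b NAND s0 = 0 NAND 0 = 1
So s1 = 1.

a=1, c=0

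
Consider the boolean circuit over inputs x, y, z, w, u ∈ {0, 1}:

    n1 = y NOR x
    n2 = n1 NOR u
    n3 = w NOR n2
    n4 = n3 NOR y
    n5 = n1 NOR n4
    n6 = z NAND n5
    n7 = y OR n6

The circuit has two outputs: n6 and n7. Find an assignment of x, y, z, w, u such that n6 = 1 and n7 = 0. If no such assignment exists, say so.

no solution exists

Across all 32 input combinations, none give both n6 = 1 and n7 = 0.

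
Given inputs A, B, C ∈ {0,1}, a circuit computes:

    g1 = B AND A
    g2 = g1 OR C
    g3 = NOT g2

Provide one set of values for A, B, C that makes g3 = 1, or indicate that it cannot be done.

g3 = NOT g2 must be 1, so g2 = 0.
g2 = g1 OR C must be 0, so both g1 = 0 and C = 0.
Check with A=0, B=1, C=0:
g1 = B AND A = 1 AND 0 = 0
g2 = g1 OR C = 0 OR 0 = 0
g3 = NOT g2 = NOT 0 = 1
So g3 = 1 as required.

A=0, B=1, C=0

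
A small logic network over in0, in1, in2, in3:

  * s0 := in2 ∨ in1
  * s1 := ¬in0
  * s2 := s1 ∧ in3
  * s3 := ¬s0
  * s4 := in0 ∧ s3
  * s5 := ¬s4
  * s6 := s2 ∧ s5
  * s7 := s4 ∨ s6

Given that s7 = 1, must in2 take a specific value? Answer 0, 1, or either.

Both values of in2 occur among assignments with s7 = 1:
  in2=0: in0=0, in1=0, in2=0, in3=1
  in2=1: in0=0, in1=0, in2=1, in3=1

either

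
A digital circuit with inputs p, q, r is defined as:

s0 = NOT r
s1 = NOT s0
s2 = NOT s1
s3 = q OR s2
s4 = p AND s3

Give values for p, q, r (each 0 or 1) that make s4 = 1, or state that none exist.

s4 = p AND s3 must be 1, so both p = 1 and s3 = 1.
s3 = q OR s2 must be 1, so at least one of q, s2 is 1.
Check with p=1 q=1 r=0:
s0 = NOT r = NOT 0 = 1
s1 = NOT s0 = NOT 1 = 0
s2 = NOT s1 = NOT 0 = 1
s3 = q OR s2 = 1 OR 1 = 1
s4 = p AND s3 = 1 AND 1 = 1
So s4 = 1 as required.

p=1 q=1 r=0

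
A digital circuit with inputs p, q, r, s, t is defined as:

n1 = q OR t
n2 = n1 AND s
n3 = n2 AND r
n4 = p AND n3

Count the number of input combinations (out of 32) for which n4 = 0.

29

n4 = p AND n3 must be 0, so at least one of p, n3 is 0.
Enumerating the 32 input combinations, 29 give n4 = 0 and 3 give n4 = 1.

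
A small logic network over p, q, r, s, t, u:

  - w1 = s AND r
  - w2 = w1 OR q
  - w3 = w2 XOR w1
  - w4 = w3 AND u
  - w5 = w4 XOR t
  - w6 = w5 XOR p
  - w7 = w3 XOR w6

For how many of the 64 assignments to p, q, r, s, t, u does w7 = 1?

32

w7 = w3 XOR w6 must be 1, so w3 and w6 differ.
Enumerating the 64 input combinations, 32 give w7 = 1 and 32 give w7 = 0.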